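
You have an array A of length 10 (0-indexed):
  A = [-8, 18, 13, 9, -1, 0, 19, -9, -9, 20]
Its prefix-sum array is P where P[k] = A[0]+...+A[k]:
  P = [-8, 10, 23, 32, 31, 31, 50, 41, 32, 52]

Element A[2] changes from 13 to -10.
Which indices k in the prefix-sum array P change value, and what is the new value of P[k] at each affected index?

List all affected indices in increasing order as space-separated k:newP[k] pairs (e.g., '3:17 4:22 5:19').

Answer: 2:0 3:9 4:8 5:8 6:27 7:18 8:9 9:29

Derivation:
P[k] = A[0] + ... + A[k]
P[k] includes A[2] iff k >= 2
Affected indices: 2, 3, ..., 9; delta = -23
  P[2]: 23 + -23 = 0
  P[3]: 32 + -23 = 9
  P[4]: 31 + -23 = 8
  P[5]: 31 + -23 = 8
  P[6]: 50 + -23 = 27
  P[7]: 41 + -23 = 18
  P[8]: 32 + -23 = 9
  P[9]: 52 + -23 = 29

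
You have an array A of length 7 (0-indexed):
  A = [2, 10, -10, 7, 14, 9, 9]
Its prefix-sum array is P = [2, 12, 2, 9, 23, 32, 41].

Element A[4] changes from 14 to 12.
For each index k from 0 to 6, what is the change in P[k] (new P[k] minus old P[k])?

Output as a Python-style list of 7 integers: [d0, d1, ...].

Element change: A[4] 14 -> 12, delta = -2
For k < 4: P[k] unchanged, delta_P[k] = 0
For k >= 4: P[k] shifts by exactly -2
Delta array: [0, 0, 0, 0, -2, -2, -2]

Answer: [0, 0, 0, 0, -2, -2, -2]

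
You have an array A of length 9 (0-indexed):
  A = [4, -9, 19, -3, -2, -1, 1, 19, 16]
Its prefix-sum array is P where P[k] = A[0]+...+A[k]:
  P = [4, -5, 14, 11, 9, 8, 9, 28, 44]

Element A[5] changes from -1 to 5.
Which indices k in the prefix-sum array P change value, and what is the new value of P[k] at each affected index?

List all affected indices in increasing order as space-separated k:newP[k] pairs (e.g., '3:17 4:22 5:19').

Answer: 5:14 6:15 7:34 8:50

Derivation:
P[k] = A[0] + ... + A[k]
P[k] includes A[5] iff k >= 5
Affected indices: 5, 6, ..., 8; delta = 6
  P[5]: 8 + 6 = 14
  P[6]: 9 + 6 = 15
  P[7]: 28 + 6 = 34
  P[8]: 44 + 6 = 50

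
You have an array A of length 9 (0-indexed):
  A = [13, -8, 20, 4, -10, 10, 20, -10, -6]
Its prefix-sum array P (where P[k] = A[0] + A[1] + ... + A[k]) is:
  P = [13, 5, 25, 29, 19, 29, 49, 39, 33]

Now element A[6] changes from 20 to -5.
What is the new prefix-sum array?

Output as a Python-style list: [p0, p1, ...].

Answer: [13, 5, 25, 29, 19, 29, 24, 14, 8]

Derivation:
Change: A[6] 20 -> -5, delta = -25
P[k] for k < 6: unchanged (A[6] not included)
P[k] for k >= 6: shift by delta = -25
  P[0] = 13 + 0 = 13
  P[1] = 5 + 0 = 5
  P[2] = 25 + 0 = 25
  P[3] = 29 + 0 = 29
  P[4] = 19 + 0 = 19
  P[5] = 29 + 0 = 29
  P[6] = 49 + -25 = 24
  P[7] = 39 + -25 = 14
  P[8] = 33 + -25 = 8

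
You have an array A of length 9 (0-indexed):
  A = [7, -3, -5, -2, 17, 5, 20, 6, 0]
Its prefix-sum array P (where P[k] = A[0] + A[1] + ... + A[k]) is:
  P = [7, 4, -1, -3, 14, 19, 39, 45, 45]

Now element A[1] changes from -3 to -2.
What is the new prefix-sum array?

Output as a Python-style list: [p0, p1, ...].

Answer: [7, 5, 0, -2, 15, 20, 40, 46, 46]

Derivation:
Change: A[1] -3 -> -2, delta = 1
P[k] for k < 1: unchanged (A[1] not included)
P[k] for k >= 1: shift by delta = 1
  P[0] = 7 + 0 = 7
  P[1] = 4 + 1 = 5
  P[2] = -1 + 1 = 0
  P[3] = -3 + 1 = -2
  P[4] = 14 + 1 = 15
  P[5] = 19 + 1 = 20
  P[6] = 39 + 1 = 40
  P[7] = 45 + 1 = 46
  P[8] = 45 + 1 = 46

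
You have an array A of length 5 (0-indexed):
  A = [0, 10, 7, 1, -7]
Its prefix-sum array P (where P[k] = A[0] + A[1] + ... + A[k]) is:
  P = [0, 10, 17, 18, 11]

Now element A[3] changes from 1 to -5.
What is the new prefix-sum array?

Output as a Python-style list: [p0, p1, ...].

Change: A[3] 1 -> -5, delta = -6
P[k] for k < 3: unchanged (A[3] not included)
P[k] for k >= 3: shift by delta = -6
  P[0] = 0 + 0 = 0
  P[1] = 10 + 0 = 10
  P[2] = 17 + 0 = 17
  P[3] = 18 + -6 = 12
  P[4] = 11 + -6 = 5

Answer: [0, 10, 17, 12, 5]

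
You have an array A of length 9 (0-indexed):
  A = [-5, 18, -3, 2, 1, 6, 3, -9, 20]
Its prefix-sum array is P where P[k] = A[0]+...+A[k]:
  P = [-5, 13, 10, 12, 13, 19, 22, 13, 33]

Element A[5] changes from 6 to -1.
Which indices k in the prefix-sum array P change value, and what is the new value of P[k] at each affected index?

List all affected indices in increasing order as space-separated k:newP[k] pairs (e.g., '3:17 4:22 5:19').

Answer: 5:12 6:15 7:6 8:26

Derivation:
P[k] = A[0] + ... + A[k]
P[k] includes A[5] iff k >= 5
Affected indices: 5, 6, ..., 8; delta = -7
  P[5]: 19 + -7 = 12
  P[6]: 22 + -7 = 15
  P[7]: 13 + -7 = 6
  P[8]: 33 + -7 = 26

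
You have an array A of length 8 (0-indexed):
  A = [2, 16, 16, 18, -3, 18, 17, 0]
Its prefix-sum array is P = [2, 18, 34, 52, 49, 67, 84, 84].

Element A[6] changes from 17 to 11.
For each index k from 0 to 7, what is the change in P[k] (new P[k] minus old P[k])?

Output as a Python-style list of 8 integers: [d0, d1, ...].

Answer: [0, 0, 0, 0, 0, 0, -6, -6]

Derivation:
Element change: A[6] 17 -> 11, delta = -6
For k < 6: P[k] unchanged, delta_P[k] = 0
For k >= 6: P[k] shifts by exactly -6
Delta array: [0, 0, 0, 0, 0, 0, -6, -6]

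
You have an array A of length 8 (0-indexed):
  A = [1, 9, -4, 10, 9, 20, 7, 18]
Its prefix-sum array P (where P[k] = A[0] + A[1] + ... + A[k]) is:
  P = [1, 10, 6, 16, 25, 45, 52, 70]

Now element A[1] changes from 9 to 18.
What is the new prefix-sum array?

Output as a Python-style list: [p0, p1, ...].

Answer: [1, 19, 15, 25, 34, 54, 61, 79]

Derivation:
Change: A[1] 9 -> 18, delta = 9
P[k] for k < 1: unchanged (A[1] not included)
P[k] for k >= 1: shift by delta = 9
  P[0] = 1 + 0 = 1
  P[1] = 10 + 9 = 19
  P[2] = 6 + 9 = 15
  P[3] = 16 + 9 = 25
  P[4] = 25 + 9 = 34
  P[5] = 45 + 9 = 54
  P[6] = 52 + 9 = 61
  P[7] = 70 + 9 = 79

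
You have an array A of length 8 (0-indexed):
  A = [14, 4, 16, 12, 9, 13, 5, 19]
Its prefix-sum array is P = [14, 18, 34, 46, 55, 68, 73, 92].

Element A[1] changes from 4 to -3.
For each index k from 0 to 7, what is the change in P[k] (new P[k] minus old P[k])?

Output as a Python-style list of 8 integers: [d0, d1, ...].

Element change: A[1] 4 -> -3, delta = -7
For k < 1: P[k] unchanged, delta_P[k] = 0
For k >= 1: P[k] shifts by exactly -7
Delta array: [0, -7, -7, -7, -7, -7, -7, -7]

Answer: [0, -7, -7, -7, -7, -7, -7, -7]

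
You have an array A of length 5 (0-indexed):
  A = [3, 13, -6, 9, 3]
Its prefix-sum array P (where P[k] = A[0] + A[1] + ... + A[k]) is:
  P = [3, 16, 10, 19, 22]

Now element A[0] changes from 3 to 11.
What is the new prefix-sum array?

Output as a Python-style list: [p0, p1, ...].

Change: A[0] 3 -> 11, delta = 8
P[k] for k < 0: unchanged (A[0] not included)
P[k] for k >= 0: shift by delta = 8
  P[0] = 3 + 8 = 11
  P[1] = 16 + 8 = 24
  P[2] = 10 + 8 = 18
  P[3] = 19 + 8 = 27
  P[4] = 22 + 8 = 30

Answer: [11, 24, 18, 27, 30]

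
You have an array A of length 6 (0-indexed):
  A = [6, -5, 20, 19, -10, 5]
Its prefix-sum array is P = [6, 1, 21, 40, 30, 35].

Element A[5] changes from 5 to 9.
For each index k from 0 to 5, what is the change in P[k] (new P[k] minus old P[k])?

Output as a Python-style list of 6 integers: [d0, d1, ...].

Answer: [0, 0, 0, 0, 0, 4]

Derivation:
Element change: A[5] 5 -> 9, delta = 4
For k < 5: P[k] unchanged, delta_P[k] = 0
For k >= 5: P[k] shifts by exactly 4
Delta array: [0, 0, 0, 0, 0, 4]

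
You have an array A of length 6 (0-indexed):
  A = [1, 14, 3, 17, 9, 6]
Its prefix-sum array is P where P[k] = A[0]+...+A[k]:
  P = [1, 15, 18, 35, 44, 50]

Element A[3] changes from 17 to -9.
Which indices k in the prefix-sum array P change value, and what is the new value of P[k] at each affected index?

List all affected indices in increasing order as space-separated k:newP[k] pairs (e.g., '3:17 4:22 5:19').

P[k] = A[0] + ... + A[k]
P[k] includes A[3] iff k >= 3
Affected indices: 3, 4, ..., 5; delta = -26
  P[3]: 35 + -26 = 9
  P[4]: 44 + -26 = 18
  P[5]: 50 + -26 = 24

Answer: 3:9 4:18 5:24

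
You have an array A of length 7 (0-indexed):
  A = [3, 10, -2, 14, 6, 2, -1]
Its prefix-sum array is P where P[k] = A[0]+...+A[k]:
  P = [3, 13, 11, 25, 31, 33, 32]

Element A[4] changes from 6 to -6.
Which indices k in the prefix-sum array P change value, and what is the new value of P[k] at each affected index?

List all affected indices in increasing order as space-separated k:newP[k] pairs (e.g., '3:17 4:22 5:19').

Answer: 4:19 5:21 6:20

Derivation:
P[k] = A[0] + ... + A[k]
P[k] includes A[4] iff k >= 4
Affected indices: 4, 5, ..., 6; delta = -12
  P[4]: 31 + -12 = 19
  P[5]: 33 + -12 = 21
  P[6]: 32 + -12 = 20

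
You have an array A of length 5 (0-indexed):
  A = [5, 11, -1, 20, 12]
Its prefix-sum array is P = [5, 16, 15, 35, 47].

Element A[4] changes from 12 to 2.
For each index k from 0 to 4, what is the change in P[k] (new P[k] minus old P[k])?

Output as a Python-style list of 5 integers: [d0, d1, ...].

Element change: A[4] 12 -> 2, delta = -10
For k < 4: P[k] unchanged, delta_P[k] = 0
For k >= 4: P[k] shifts by exactly -10
Delta array: [0, 0, 0, 0, -10]

Answer: [0, 0, 0, 0, -10]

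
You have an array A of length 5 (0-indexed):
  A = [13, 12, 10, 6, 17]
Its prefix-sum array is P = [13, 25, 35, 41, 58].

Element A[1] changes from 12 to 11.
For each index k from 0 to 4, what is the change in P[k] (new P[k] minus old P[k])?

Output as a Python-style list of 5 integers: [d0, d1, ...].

Element change: A[1] 12 -> 11, delta = -1
For k < 1: P[k] unchanged, delta_P[k] = 0
For k >= 1: P[k] shifts by exactly -1
Delta array: [0, -1, -1, -1, -1]

Answer: [0, -1, -1, -1, -1]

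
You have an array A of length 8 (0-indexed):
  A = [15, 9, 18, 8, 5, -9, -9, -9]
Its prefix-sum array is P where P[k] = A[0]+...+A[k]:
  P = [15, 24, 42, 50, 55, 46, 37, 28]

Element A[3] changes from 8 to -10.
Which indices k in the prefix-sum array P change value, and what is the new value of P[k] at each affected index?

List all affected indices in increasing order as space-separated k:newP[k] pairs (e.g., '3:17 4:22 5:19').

Answer: 3:32 4:37 5:28 6:19 7:10

Derivation:
P[k] = A[0] + ... + A[k]
P[k] includes A[3] iff k >= 3
Affected indices: 3, 4, ..., 7; delta = -18
  P[3]: 50 + -18 = 32
  P[4]: 55 + -18 = 37
  P[5]: 46 + -18 = 28
  P[6]: 37 + -18 = 19
  P[7]: 28 + -18 = 10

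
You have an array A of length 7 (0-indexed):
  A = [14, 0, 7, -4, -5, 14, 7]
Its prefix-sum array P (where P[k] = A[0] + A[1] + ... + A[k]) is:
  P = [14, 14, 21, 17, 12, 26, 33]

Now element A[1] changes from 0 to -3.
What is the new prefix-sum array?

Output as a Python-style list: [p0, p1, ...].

Answer: [14, 11, 18, 14, 9, 23, 30]

Derivation:
Change: A[1] 0 -> -3, delta = -3
P[k] for k < 1: unchanged (A[1] not included)
P[k] for k >= 1: shift by delta = -3
  P[0] = 14 + 0 = 14
  P[1] = 14 + -3 = 11
  P[2] = 21 + -3 = 18
  P[3] = 17 + -3 = 14
  P[4] = 12 + -3 = 9
  P[5] = 26 + -3 = 23
  P[6] = 33 + -3 = 30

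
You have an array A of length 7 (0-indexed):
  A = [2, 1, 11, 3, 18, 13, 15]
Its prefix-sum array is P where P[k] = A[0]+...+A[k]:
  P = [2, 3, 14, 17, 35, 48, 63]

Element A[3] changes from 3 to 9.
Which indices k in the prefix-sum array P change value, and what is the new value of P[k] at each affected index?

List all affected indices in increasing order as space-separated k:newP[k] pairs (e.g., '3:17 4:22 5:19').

Answer: 3:23 4:41 5:54 6:69

Derivation:
P[k] = A[0] + ... + A[k]
P[k] includes A[3] iff k >= 3
Affected indices: 3, 4, ..., 6; delta = 6
  P[3]: 17 + 6 = 23
  P[4]: 35 + 6 = 41
  P[5]: 48 + 6 = 54
  P[6]: 63 + 6 = 69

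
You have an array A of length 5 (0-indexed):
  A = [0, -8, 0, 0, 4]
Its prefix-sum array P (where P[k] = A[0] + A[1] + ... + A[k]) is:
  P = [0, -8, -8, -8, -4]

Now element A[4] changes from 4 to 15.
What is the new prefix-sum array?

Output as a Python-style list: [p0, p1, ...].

Answer: [0, -8, -8, -8, 7]

Derivation:
Change: A[4] 4 -> 15, delta = 11
P[k] for k < 4: unchanged (A[4] not included)
P[k] for k >= 4: shift by delta = 11
  P[0] = 0 + 0 = 0
  P[1] = -8 + 0 = -8
  P[2] = -8 + 0 = -8
  P[3] = -8 + 0 = -8
  P[4] = -4 + 11 = 7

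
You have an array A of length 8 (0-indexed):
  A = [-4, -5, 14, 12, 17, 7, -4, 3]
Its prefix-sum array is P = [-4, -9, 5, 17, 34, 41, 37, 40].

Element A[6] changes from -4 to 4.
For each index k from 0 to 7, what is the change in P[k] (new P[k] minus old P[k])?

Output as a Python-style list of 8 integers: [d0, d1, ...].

Answer: [0, 0, 0, 0, 0, 0, 8, 8]

Derivation:
Element change: A[6] -4 -> 4, delta = 8
For k < 6: P[k] unchanged, delta_P[k] = 0
For k >= 6: P[k] shifts by exactly 8
Delta array: [0, 0, 0, 0, 0, 0, 8, 8]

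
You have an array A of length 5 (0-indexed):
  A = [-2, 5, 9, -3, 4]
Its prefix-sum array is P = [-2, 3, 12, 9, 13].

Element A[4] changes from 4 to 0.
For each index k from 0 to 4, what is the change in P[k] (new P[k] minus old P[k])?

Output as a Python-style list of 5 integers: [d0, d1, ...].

Element change: A[4] 4 -> 0, delta = -4
For k < 4: P[k] unchanged, delta_P[k] = 0
For k >= 4: P[k] shifts by exactly -4
Delta array: [0, 0, 0, 0, -4]

Answer: [0, 0, 0, 0, -4]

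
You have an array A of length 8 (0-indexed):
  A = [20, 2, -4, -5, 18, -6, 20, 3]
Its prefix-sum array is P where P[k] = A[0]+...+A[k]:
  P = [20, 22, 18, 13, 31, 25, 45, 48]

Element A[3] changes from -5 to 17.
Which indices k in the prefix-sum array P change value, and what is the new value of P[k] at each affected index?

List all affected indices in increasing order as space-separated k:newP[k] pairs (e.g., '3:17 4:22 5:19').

Answer: 3:35 4:53 5:47 6:67 7:70

Derivation:
P[k] = A[0] + ... + A[k]
P[k] includes A[3] iff k >= 3
Affected indices: 3, 4, ..., 7; delta = 22
  P[3]: 13 + 22 = 35
  P[4]: 31 + 22 = 53
  P[5]: 25 + 22 = 47
  P[6]: 45 + 22 = 67
  P[7]: 48 + 22 = 70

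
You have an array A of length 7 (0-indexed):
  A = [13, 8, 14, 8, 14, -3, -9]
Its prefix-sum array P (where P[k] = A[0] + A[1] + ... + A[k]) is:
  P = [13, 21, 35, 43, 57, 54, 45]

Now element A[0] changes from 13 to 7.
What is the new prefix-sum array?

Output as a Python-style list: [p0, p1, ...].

Change: A[0] 13 -> 7, delta = -6
P[k] for k < 0: unchanged (A[0] not included)
P[k] for k >= 0: shift by delta = -6
  P[0] = 13 + -6 = 7
  P[1] = 21 + -6 = 15
  P[2] = 35 + -6 = 29
  P[3] = 43 + -6 = 37
  P[4] = 57 + -6 = 51
  P[5] = 54 + -6 = 48
  P[6] = 45 + -6 = 39

Answer: [7, 15, 29, 37, 51, 48, 39]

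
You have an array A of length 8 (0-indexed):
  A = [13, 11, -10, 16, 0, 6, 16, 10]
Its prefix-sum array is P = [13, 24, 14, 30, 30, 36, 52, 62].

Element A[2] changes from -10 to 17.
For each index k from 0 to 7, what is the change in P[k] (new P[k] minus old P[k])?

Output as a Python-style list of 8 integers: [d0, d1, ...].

Element change: A[2] -10 -> 17, delta = 27
For k < 2: P[k] unchanged, delta_P[k] = 0
For k >= 2: P[k] shifts by exactly 27
Delta array: [0, 0, 27, 27, 27, 27, 27, 27]

Answer: [0, 0, 27, 27, 27, 27, 27, 27]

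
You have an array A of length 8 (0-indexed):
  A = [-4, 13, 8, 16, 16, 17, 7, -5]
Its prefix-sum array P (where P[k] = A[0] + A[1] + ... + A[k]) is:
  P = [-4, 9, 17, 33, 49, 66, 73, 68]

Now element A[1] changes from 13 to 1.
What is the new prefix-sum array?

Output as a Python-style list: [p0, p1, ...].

Change: A[1] 13 -> 1, delta = -12
P[k] for k < 1: unchanged (A[1] not included)
P[k] for k >= 1: shift by delta = -12
  P[0] = -4 + 0 = -4
  P[1] = 9 + -12 = -3
  P[2] = 17 + -12 = 5
  P[3] = 33 + -12 = 21
  P[4] = 49 + -12 = 37
  P[5] = 66 + -12 = 54
  P[6] = 73 + -12 = 61
  P[7] = 68 + -12 = 56

Answer: [-4, -3, 5, 21, 37, 54, 61, 56]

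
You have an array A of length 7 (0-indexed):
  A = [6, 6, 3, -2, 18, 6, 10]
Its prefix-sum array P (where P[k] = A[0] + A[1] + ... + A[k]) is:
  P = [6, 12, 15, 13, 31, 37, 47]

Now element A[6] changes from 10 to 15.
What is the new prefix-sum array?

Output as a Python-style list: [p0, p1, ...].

Answer: [6, 12, 15, 13, 31, 37, 52]

Derivation:
Change: A[6] 10 -> 15, delta = 5
P[k] for k < 6: unchanged (A[6] not included)
P[k] for k >= 6: shift by delta = 5
  P[0] = 6 + 0 = 6
  P[1] = 12 + 0 = 12
  P[2] = 15 + 0 = 15
  P[3] = 13 + 0 = 13
  P[4] = 31 + 0 = 31
  P[5] = 37 + 0 = 37
  P[6] = 47 + 5 = 52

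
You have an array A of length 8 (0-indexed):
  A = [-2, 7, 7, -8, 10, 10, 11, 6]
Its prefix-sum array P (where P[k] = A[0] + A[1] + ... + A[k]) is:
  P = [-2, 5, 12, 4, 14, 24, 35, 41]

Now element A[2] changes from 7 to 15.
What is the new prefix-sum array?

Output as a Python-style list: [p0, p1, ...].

Answer: [-2, 5, 20, 12, 22, 32, 43, 49]

Derivation:
Change: A[2] 7 -> 15, delta = 8
P[k] for k < 2: unchanged (A[2] not included)
P[k] for k >= 2: shift by delta = 8
  P[0] = -2 + 0 = -2
  P[1] = 5 + 0 = 5
  P[2] = 12 + 8 = 20
  P[3] = 4 + 8 = 12
  P[4] = 14 + 8 = 22
  P[5] = 24 + 8 = 32
  P[6] = 35 + 8 = 43
  P[7] = 41 + 8 = 49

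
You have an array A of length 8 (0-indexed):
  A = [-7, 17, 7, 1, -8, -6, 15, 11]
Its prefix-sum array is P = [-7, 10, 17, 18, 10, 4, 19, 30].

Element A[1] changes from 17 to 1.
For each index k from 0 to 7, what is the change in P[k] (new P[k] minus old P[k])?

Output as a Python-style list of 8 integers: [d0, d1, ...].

Answer: [0, -16, -16, -16, -16, -16, -16, -16]

Derivation:
Element change: A[1] 17 -> 1, delta = -16
For k < 1: P[k] unchanged, delta_P[k] = 0
For k >= 1: P[k] shifts by exactly -16
Delta array: [0, -16, -16, -16, -16, -16, -16, -16]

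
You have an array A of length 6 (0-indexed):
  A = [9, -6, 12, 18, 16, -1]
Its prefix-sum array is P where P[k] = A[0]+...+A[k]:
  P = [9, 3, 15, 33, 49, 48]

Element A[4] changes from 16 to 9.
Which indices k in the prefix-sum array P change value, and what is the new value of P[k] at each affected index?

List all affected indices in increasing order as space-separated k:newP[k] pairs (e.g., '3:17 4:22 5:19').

P[k] = A[0] + ... + A[k]
P[k] includes A[4] iff k >= 4
Affected indices: 4, 5, ..., 5; delta = -7
  P[4]: 49 + -7 = 42
  P[5]: 48 + -7 = 41

Answer: 4:42 5:41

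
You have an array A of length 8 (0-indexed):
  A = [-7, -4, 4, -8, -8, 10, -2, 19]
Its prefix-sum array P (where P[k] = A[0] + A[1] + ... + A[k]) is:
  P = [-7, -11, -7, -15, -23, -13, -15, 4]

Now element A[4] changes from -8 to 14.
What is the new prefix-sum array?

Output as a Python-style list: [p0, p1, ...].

Answer: [-7, -11, -7, -15, -1, 9, 7, 26]

Derivation:
Change: A[4] -8 -> 14, delta = 22
P[k] for k < 4: unchanged (A[4] not included)
P[k] for k >= 4: shift by delta = 22
  P[0] = -7 + 0 = -7
  P[1] = -11 + 0 = -11
  P[2] = -7 + 0 = -7
  P[3] = -15 + 0 = -15
  P[4] = -23 + 22 = -1
  P[5] = -13 + 22 = 9
  P[6] = -15 + 22 = 7
  P[7] = 4 + 22 = 26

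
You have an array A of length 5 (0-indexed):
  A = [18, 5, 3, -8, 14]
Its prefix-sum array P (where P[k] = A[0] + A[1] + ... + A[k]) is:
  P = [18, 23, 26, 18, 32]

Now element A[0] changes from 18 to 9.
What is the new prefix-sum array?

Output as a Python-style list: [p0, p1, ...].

Answer: [9, 14, 17, 9, 23]

Derivation:
Change: A[0] 18 -> 9, delta = -9
P[k] for k < 0: unchanged (A[0] not included)
P[k] for k >= 0: shift by delta = -9
  P[0] = 18 + -9 = 9
  P[1] = 23 + -9 = 14
  P[2] = 26 + -9 = 17
  P[3] = 18 + -9 = 9
  P[4] = 32 + -9 = 23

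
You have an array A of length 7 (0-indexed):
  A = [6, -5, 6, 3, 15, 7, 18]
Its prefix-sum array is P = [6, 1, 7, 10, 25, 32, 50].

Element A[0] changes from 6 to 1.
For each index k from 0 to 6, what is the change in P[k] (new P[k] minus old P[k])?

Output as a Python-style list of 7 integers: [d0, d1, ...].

Answer: [-5, -5, -5, -5, -5, -5, -5]

Derivation:
Element change: A[0] 6 -> 1, delta = -5
For k < 0: P[k] unchanged, delta_P[k] = 0
For k >= 0: P[k] shifts by exactly -5
Delta array: [-5, -5, -5, -5, -5, -5, -5]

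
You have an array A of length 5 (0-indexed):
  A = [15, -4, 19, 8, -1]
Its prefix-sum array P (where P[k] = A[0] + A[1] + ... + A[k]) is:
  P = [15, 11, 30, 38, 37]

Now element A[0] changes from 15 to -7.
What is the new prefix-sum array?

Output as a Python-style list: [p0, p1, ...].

Change: A[0] 15 -> -7, delta = -22
P[k] for k < 0: unchanged (A[0] not included)
P[k] for k >= 0: shift by delta = -22
  P[0] = 15 + -22 = -7
  P[1] = 11 + -22 = -11
  P[2] = 30 + -22 = 8
  P[3] = 38 + -22 = 16
  P[4] = 37 + -22 = 15

Answer: [-7, -11, 8, 16, 15]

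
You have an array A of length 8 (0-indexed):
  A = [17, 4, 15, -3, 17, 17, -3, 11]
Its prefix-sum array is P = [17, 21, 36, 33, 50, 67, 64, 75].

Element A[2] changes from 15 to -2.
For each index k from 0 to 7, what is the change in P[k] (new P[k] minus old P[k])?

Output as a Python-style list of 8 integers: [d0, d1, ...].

Element change: A[2] 15 -> -2, delta = -17
For k < 2: P[k] unchanged, delta_P[k] = 0
For k >= 2: P[k] shifts by exactly -17
Delta array: [0, 0, -17, -17, -17, -17, -17, -17]

Answer: [0, 0, -17, -17, -17, -17, -17, -17]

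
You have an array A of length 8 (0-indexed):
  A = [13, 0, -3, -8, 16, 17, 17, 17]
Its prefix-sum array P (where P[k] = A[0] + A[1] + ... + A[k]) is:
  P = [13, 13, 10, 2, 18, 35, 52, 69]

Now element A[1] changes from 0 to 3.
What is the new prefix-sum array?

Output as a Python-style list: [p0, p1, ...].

Change: A[1] 0 -> 3, delta = 3
P[k] for k < 1: unchanged (A[1] not included)
P[k] for k >= 1: shift by delta = 3
  P[0] = 13 + 0 = 13
  P[1] = 13 + 3 = 16
  P[2] = 10 + 3 = 13
  P[3] = 2 + 3 = 5
  P[4] = 18 + 3 = 21
  P[5] = 35 + 3 = 38
  P[6] = 52 + 3 = 55
  P[7] = 69 + 3 = 72

Answer: [13, 16, 13, 5, 21, 38, 55, 72]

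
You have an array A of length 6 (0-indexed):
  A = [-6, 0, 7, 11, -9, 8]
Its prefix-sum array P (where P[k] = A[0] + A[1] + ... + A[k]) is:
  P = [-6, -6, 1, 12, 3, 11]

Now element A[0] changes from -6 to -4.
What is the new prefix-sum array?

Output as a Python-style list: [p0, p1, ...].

Answer: [-4, -4, 3, 14, 5, 13]

Derivation:
Change: A[0] -6 -> -4, delta = 2
P[k] for k < 0: unchanged (A[0] not included)
P[k] for k >= 0: shift by delta = 2
  P[0] = -6 + 2 = -4
  P[1] = -6 + 2 = -4
  P[2] = 1 + 2 = 3
  P[3] = 12 + 2 = 14
  P[4] = 3 + 2 = 5
  P[5] = 11 + 2 = 13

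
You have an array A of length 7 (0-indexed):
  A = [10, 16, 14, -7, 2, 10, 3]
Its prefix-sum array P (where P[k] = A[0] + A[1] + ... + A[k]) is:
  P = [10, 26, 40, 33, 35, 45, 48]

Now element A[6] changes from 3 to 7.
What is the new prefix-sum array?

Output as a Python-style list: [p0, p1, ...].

Answer: [10, 26, 40, 33, 35, 45, 52]

Derivation:
Change: A[6] 3 -> 7, delta = 4
P[k] for k < 6: unchanged (A[6] not included)
P[k] for k >= 6: shift by delta = 4
  P[0] = 10 + 0 = 10
  P[1] = 26 + 0 = 26
  P[2] = 40 + 0 = 40
  P[3] = 33 + 0 = 33
  P[4] = 35 + 0 = 35
  P[5] = 45 + 0 = 45
  P[6] = 48 + 4 = 52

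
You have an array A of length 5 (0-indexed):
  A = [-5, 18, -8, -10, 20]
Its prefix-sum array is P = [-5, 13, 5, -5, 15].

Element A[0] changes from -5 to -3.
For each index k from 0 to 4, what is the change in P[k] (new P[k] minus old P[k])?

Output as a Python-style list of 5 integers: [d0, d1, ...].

Answer: [2, 2, 2, 2, 2]

Derivation:
Element change: A[0] -5 -> -3, delta = 2
For k < 0: P[k] unchanged, delta_P[k] = 0
For k >= 0: P[k] shifts by exactly 2
Delta array: [2, 2, 2, 2, 2]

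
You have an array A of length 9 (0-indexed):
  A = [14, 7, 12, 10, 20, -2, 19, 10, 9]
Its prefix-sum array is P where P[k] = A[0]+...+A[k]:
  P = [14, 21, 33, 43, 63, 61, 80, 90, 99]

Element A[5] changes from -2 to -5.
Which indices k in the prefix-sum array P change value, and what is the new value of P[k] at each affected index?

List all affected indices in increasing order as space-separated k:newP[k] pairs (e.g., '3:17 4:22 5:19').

P[k] = A[0] + ... + A[k]
P[k] includes A[5] iff k >= 5
Affected indices: 5, 6, ..., 8; delta = -3
  P[5]: 61 + -3 = 58
  P[6]: 80 + -3 = 77
  P[7]: 90 + -3 = 87
  P[8]: 99 + -3 = 96

Answer: 5:58 6:77 7:87 8:96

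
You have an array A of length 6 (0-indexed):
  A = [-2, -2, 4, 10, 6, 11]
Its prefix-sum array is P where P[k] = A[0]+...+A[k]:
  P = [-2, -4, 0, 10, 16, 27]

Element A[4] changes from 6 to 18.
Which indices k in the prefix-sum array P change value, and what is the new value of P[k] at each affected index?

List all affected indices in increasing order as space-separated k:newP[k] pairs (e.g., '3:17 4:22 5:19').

P[k] = A[0] + ... + A[k]
P[k] includes A[4] iff k >= 4
Affected indices: 4, 5, ..., 5; delta = 12
  P[4]: 16 + 12 = 28
  P[5]: 27 + 12 = 39

Answer: 4:28 5:39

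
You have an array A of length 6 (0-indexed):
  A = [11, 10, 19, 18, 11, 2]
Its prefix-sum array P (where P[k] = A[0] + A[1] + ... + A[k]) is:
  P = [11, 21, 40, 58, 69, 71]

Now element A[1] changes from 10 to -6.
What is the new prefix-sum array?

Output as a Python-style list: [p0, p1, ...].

Change: A[1] 10 -> -6, delta = -16
P[k] for k < 1: unchanged (A[1] not included)
P[k] for k >= 1: shift by delta = -16
  P[0] = 11 + 0 = 11
  P[1] = 21 + -16 = 5
  P[2] = 40 + -16 = 24
  P[3] = 58 + -16 = 42
  P[4] = 69 + -16 = 53
  P[5] = 71 + -16 = 55

Answer: [11, 5, 24, 42, 53, 55]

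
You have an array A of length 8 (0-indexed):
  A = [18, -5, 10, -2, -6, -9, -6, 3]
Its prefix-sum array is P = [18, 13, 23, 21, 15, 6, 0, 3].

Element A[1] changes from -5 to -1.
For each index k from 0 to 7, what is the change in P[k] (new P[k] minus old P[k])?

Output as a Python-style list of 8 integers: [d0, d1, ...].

Answer: [0, 4, 4, 4, 4, 4, 4, 4]

Derivation:
Element change: A[1] -5 -> -1, delta = 4
For k < 1: P[k] unchanged, delta_P[k] = 0
For k >= 1: P[k] shifts by exactly 4
Delta array: [0, 4, 4, 4, 4, 4, 4, 4]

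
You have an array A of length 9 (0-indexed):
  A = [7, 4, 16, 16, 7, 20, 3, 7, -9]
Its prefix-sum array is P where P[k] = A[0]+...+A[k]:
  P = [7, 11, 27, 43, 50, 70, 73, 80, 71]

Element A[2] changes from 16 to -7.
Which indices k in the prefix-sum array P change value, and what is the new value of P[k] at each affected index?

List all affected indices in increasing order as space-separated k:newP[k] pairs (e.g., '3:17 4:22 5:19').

Answer: 2:4 3:20 4:27 5:47 6:50 7:57 8:48

Derivation:
P[k] = A[0] + ... + A[k]
P[k] includes A[2] iff k >= 2
Affected indices: 2, 3, ..., 8; delta = -23
  P[2]: 27 + -23 = 4
  P[3]: 43 + -23 = 20
  P[4]: 50 + -23 = 27
  P[5]: 70 + -23 = 47
  P[6]: 73 + -23 = 50
  P[7]: 80 + -23 = 57
  P[8]: 71 + -23 = 48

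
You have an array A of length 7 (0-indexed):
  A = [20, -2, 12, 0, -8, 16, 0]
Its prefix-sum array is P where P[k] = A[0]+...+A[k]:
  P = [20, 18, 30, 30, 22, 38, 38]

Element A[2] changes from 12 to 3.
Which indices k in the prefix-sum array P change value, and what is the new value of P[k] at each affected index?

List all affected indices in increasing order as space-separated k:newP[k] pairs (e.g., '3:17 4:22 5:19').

Answer: 2:21 3:21 4:13 5:29 6:29

Derivation:
P[k] = A[0] + ... + A[k]
P[k] includes A[2] iff k >= 2
Affected indices: 2, 3, ..., 6; delta = -9
  P[2]: 30 + -9 = 21
  P[3]: 30 + -9 = 21
  P[4]: 22 + -9 = 13
  P[5]: 38 + -9 = 29
  P[6]: 38 + -9 = 29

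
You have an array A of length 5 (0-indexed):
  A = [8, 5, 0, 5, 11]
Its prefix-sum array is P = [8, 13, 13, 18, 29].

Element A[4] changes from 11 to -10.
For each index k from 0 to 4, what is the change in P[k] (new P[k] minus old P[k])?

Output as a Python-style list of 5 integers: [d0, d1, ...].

Answer: [0, 0, 0, 0, -21]

Derivation:
Element change: A[4] 11 -> -10, delta = -21
For k < 4: P[k] unchanged, delta_P[k] = 0
For k >= 4: P[k] shifts by exactly -21
Delta array: [0, 0, 0, 0, -21]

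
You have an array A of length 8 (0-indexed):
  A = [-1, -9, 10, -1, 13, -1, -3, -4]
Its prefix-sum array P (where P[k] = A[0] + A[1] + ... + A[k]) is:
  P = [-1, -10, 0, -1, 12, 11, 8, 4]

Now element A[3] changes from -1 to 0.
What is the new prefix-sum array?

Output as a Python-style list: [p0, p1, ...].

Answer: [-1, -10, 0, 0, 13, 12, 9, 5]

Derivation:
Change: A[3] -1 -> 0, delta = 1
P[k] for k < 3: unchanged (A[3] not included)
P[k] for k >= 3: shift by delta = 1
  P[0] = -1 + 0 = -1
  P[1] = -10 + 0 = -10
  P[2] = 0 + 0 = 0
  P[3] = -1 + 1 = 0
  P[4] = 12 + 1 = 13
  P[5] = 11 + 1 = 12
  P[6] = 8 + 1 = 9
  P[7] = 4 + 1 = 5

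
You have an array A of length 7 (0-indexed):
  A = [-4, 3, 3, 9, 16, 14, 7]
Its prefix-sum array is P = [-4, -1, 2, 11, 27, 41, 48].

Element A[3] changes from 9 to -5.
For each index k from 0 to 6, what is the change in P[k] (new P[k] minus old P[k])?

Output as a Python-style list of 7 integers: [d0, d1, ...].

Answer: [0, 0, 0, -14, -14, -14, -14]

Derivation:
Element change: A[3] 9 -> -5, delta = -14
For k < 3: P[k] unchanged, delta_P[k] = 0
For k >= 3: P[k] shifts by exactly -14
Delta array: [0, 0, 0, -14, -14, -14, -14]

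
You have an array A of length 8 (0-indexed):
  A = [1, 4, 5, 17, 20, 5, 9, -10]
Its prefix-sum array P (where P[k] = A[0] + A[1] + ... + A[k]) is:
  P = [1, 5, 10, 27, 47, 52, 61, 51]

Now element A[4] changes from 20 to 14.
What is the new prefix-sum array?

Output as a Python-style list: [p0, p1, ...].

Answer: [1, 5, 10, 27, 41, 46, 55, 45]

Derivation:
Change: A[4] 20 -> 14, delta = -6
P[k] for k < 4: unchanged (A[4] not included)
P[k] for k >= 4: shift by delta = -6
  P[0] = 1 + 0 = 1
  P[1] = 5 + 0 = 5
  P[2] = 10 + 0 = 10
  P[3] = 27 + 0 = 27
  P[4] = 47 + -6 = 41
  P[5] = 52 + -6 = 46
  P[6] = 61 + -6 = 55
  P[7] = 51 + -6 = 45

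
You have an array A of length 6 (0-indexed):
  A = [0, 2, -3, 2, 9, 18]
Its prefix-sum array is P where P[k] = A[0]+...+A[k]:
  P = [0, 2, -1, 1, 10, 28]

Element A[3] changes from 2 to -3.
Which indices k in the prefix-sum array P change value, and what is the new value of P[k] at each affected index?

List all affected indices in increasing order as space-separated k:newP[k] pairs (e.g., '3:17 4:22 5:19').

Answer: 3:-4 4:5 5:23

Derivation:
P[k] = A[0] + ... + A[k]
P[k] includes A[3] iff k >= 3
Affected indices: 3, 4, ..., 5; delta = -5
  P[3]: 1 + -5 = -4
  P[4]: 10 + -5 = 5
  P[5]: 28 + -5 = 23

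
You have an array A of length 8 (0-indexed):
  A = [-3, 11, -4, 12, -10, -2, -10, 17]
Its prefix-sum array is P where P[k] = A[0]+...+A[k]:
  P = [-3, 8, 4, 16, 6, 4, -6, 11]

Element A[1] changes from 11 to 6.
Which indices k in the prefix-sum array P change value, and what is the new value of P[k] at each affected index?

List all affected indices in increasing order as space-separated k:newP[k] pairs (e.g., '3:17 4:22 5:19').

Answer: 1:3 2:-1 3:11 4:1 5:-1 6:-11 7:6

Derivation:
P[k] = A[0] + ... + A[k]
P[k] includes A[1] iff k >= 1
Affected indices: 1, 2, ..., 7; delta = -5
  P[1]: 8 + -5 = 3
  P[2]: 4 + -5 = -1
  P[3]: 16 + -5 = 11
  P[4]: 6 + -5 = 1
  P[5]: 4 + -5 = -1
  P[6]: -6 + -5 = -11
  P[7]: 11 + -5 = 6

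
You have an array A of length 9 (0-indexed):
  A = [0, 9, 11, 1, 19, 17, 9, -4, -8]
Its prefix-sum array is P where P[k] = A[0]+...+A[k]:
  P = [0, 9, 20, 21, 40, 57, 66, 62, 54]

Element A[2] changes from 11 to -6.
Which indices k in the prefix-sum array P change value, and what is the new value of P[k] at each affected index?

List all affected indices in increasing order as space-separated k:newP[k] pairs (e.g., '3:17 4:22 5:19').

Answer: 2:3 3:4 4:23 5:40 6:49 7:45 8:37

Derivation:
P[k] = A[0] + ... + A[k]
P[k] includes A[2] iff k >= 2
Affected indices: 2, 3, ..., 8; delta = -17
  P[2]: 20 + -17 = 3
  P[3]: 21 + -17 = 4
  P[4]: 40 + -17 = 23
  P[5]: 57 + -17 = 40
  P[6]: 66 + -17 = 49
  P[7]: 62 + -17 = 45
  P[8]: 54 + -17 = 37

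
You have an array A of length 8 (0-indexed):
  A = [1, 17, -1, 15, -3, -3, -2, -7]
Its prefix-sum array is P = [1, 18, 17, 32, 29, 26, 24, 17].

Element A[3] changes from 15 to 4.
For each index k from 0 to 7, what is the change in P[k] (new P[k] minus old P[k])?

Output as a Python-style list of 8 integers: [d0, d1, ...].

Element change: A[3] 15 -> 4, delta = -11
For k < 3: P[k] unchanged, delta_P[k] = 0
For k >= 3: P[k] shifts by exactly -11
Delta array: [0, 0, 0, -11, -11, -11, -11, -11]

Answer: [0, 0, 0, -11, -11, -11, -11, -11]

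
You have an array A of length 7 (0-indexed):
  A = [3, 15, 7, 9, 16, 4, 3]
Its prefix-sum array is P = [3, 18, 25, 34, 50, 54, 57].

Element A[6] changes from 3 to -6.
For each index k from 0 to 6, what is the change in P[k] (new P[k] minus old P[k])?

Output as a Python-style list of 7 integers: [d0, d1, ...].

Element change: A[6] 3 -> -6, delta = -9
For k < 6: P[k] unchanged, delta_P[k] = 0
For k >= 6: P[k] shifts by exactly -9
Delta array: [0, 0, 0, 0, 0, 0, -9]

Answer: [0, 0, 0, 0, 0, 0, -9]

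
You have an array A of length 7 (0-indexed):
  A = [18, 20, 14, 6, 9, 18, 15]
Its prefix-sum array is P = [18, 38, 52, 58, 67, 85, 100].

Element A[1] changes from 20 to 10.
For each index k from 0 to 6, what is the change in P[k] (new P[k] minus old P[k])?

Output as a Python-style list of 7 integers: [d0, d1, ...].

Element change: A[1] 20 -> 10, delta = -10
For k < 1: P[k] unchanged, delta_P[k] = 0
For k >= 1: P[k] shifts by exactly -10
Delta array: [0, -10, -10, -10, -10, -10, -10]

Answer: [0, -10, -10, -10, -10, -10, -10]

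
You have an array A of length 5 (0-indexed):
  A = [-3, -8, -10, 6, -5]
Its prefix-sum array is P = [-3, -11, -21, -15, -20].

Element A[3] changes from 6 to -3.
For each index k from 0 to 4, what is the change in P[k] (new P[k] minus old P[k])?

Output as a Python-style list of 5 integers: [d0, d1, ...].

Answer: [0, 0, 0, -9, -9]

Derivation:
Element change: A[3] 6 -> -3, delta = -9
For k < 3: P[k] unchanged, delta_P[k] = 0
For k >= 3: P[k] shifts by exactly -9
Delta array: [0, 0, 0, -9, -9]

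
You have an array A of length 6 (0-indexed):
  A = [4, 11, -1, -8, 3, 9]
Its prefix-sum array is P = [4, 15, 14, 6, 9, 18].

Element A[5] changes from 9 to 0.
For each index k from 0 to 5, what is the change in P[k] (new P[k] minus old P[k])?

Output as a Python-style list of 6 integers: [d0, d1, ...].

Element change: A[5] 9 -> 0, delta = -9
For k < 5: P[k] unchanged, delta_P[k] = 0
For k >= 5: P[k] shifts by exactly -9
Delta array: [0, 0, 0, 0, 0, -9]

Answer: [0, 0, 0, 0, 0, -9]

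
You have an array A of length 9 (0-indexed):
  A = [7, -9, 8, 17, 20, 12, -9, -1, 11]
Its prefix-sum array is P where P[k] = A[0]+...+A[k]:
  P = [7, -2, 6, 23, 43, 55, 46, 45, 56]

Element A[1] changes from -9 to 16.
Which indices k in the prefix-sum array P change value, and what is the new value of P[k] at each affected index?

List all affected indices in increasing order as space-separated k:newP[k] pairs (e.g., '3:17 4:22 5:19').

P[k] = A[0] + ... + A[k]
P[k] includes A[1] iff k >= 1
Affected indices: 1, 2, ..., 8; delta = 25
  P[1]: -2 + 25 = 23
  P[2]: 6 + 25 = 31
  P[3]: 23 + 25 = 48
  P[4]: 43 + 25 = 68
  P[5]: 55 + 25 = 80
  P[6]: 46 + 25 = 71
  P[7]: 45 + 25 = 70
  P[8]: 56 + 25 = 81

Answer: 1:23 2:31 3:48 4:68 5:80 6:71 7:70 8:81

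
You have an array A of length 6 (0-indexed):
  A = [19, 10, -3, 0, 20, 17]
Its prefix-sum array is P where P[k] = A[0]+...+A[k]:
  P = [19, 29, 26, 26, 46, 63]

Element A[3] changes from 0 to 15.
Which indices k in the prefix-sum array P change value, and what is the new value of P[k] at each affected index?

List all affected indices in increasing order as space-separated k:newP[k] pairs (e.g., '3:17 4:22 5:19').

Answer: 3:41 4:61 5:78

Derivation:
P[k] = A[0] + ... + A[k]
P[k] includes A[3] iff k >= 3
Affected indices: 3, 4, ..., 5; delta = 15
  P[3]: 26 + 15 = 41
  P[4]: 46 + 15 = 61
  P[5]: 63 + 15 = 78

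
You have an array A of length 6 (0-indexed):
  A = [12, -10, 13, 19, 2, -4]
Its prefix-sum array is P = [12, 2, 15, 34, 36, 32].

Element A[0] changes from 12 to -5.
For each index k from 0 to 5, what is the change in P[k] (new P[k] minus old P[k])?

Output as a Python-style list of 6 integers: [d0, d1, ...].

Element change: A[0] 12 -> -5, delta = -17
For k < 0: P[k] unchanged, delta_P[k] = 0
For k >= 0: P[k] shifts by exactly -17
Delta array: [-17, -17, -17, -17, -17, -17]

Answer: [-17, -17, -17, -17, -17, -17]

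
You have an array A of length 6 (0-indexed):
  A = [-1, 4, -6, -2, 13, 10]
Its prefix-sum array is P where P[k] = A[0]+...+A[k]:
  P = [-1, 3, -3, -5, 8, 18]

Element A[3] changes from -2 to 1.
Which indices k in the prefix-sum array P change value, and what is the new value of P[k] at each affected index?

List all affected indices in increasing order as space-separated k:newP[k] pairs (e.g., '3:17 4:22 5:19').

P[k] = A[0] + ... + A[k]
P[k] includes A[3] iff k >= 3
Affected indices: 3, 4, ..., 5; delta = 3
  P[3]: -5 + 3 = -2
  P[4]: 8 + 3 = 11
  P[5]: 18 + 3 = 21

Answer: 3:-2 4:11 5:21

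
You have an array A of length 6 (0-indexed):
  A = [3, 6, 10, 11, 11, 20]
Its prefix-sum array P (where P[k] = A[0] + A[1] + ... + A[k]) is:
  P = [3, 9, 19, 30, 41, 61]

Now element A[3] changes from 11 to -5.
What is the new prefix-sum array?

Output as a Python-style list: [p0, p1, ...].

Answer: [3, 9, 19, 14, 25, 45]

Derivation:
Change: A[3] 11 -> -5, delta = -16
P[k] for k < 3: unchanged (A[3] not included)
P[k] for k >= 3: shift by delta = -16
  P[0] = 3 + 0 = 3
  P[1] = 9 + 0 = 9
  P[2] = 19 + 0 = 19
  P[3] = 30 + -16 = 14
  P[4] = 41 + -16 = 25
  P[5] = 61 + -16 = 45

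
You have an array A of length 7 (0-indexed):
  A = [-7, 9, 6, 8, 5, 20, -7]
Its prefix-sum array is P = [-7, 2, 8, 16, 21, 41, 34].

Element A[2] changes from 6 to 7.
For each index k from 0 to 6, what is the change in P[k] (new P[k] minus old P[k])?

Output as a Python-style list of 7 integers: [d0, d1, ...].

Element change: A[2] 6 -> 7, delta = 1
For k < 2: P[k] unchanged, delta_P[k] = 0
For k >= 2: P[k] shifts by exactly 1
Delta array: [0, 0, 1, 1, 1, 1, 1]

Answer: [0, 0, 1, 1, 1, 1, 1]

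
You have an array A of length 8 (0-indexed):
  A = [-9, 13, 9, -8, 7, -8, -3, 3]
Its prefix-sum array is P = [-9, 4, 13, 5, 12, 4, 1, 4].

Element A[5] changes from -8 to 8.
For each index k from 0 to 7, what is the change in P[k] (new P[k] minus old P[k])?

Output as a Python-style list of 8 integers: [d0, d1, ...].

Element change: A[5] -8 -> 8, delta = 16
For k < 5: P[k] unchanged, delta_P[k] = 0
For k >= 5: P[k] shifts by exactly 16
Delta array: [0, 0, 0, 0, 0, 16, 16, 16]

Answer: [0, 0, 0, 0, 0, 16, 16, 16]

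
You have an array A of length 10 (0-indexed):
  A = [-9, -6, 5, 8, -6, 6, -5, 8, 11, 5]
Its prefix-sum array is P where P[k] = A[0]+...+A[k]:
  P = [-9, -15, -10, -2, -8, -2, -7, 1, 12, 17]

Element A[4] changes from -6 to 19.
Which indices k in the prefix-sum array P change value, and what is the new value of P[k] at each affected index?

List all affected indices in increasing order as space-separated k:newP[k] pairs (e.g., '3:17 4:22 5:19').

Answer: 4:17 5:23 6:18 7:26 8:37 9:42

Derivation:
P[k] = A[0] + ... + A[k]
P[k] includes A[4] iff k >= 4
Affected indices: 4, 5, ..., 9; delta = 25
  P[4]: -8 + 25 = 17
  P[5]: -2 + 25 = 23
  P[6]: -7 + 25 = 18
  P[7]: 1 + 25 = 26
  P[8]: 12 + 25 = 37
  P[9]: 17 + 25 = 42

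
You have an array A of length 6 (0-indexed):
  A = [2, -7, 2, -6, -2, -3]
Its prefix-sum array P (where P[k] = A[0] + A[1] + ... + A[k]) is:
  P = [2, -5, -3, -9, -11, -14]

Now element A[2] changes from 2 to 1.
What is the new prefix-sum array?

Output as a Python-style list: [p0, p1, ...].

Change: A[2] 2 -> 1, delta = -1
P[k] for k < 2: unchanged (A[2] not included)
P[k] for k >= 2: shift by delta = -1
  P[0] = 2 + 0 = 2
  P[1] = -5 + 0 = -5
  P[2] = -3 + -1 = -4
  P[3] = -9 + -1 = -10
  P[4] = -11 + -1 = -12
  P[5] = -14 + -1 = -15

Answer: [2, -5, -4, -10, -12, -15]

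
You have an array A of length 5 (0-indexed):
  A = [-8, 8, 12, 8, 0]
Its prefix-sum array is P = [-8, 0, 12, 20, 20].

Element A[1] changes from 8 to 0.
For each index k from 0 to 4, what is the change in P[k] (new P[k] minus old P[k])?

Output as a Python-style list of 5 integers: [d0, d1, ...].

Element change: A[1] 8 -> 0, delta = -8
For k < 1: P[k] unchanged, delta_P[k] = 0
For k >= 1: P[k] shifts by exactly -8
Delta array: [0, -8, -8, -8, -8]

Answer: [0, -8, -8, -8, -8]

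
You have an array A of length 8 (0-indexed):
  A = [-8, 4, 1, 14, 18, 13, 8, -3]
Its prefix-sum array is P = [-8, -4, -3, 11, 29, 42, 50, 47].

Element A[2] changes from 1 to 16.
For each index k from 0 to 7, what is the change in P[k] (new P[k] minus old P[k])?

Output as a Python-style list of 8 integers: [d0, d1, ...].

Element change: A[2] 1 -> 16, delta = 15
For k < 2: P[k] unchanged, delta_P[k] = 0
For k >= 2: P[k] shifts by exactly 15
Delta array: [0, 0, 15, 15, 15, 15, 15, 15]

Answer: [0, 0, 15, 15, 15, 15, 15, 15]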